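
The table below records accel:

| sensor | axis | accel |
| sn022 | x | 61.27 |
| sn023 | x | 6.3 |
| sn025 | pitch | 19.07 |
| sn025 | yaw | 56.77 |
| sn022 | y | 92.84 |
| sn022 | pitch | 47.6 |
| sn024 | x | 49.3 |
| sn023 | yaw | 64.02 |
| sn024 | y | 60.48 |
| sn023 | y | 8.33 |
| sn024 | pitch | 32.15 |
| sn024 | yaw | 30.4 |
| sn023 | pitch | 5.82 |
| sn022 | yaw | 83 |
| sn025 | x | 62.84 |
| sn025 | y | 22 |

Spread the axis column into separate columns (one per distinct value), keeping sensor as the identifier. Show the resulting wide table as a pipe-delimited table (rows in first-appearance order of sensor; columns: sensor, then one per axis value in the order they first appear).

Columns: sensor plus the 4 distinct axis values (x, pitch, yaw, y).
For example, row sn022 column x takes accel=61.27 from the long row (sn022, x).

| sensor | x | pitch | yaw | y |
| sn022 | 61.27 | 47.6 | 83 | 92.84 |
| sn023 | 6.3 | 5.82 | 64.02 | 8.33 |
| sn025 | 62.84 | 19.07 | 56.77 | 22 |
| sn024 | 49.3 | 32.15 | 30.4 | 60.48 |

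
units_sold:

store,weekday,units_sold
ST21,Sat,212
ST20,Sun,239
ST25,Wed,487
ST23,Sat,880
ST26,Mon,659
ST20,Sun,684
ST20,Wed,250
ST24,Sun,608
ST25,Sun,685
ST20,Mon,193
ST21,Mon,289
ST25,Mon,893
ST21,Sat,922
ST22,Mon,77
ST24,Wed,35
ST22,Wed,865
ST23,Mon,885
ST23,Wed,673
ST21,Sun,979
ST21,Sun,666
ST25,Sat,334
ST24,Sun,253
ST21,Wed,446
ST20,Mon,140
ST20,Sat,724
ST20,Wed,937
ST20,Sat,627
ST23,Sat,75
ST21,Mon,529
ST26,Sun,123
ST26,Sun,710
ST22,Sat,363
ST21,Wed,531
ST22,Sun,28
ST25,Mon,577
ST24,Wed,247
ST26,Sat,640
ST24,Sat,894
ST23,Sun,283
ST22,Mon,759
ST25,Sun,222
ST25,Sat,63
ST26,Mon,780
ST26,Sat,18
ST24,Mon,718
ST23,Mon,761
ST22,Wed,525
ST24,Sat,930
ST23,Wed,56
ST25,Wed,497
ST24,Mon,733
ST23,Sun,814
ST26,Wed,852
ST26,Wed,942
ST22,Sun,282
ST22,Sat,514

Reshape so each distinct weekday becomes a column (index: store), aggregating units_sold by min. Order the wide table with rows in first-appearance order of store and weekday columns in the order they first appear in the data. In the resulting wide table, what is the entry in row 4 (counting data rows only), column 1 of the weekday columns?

With rows in first-appearance order of store, row 4 is store=ST23. weekday columns in first-appearance order: Sat, Sun, Wed, Mon; column 1 is Sat.
Long rows with store=ST23, weekday=Sat: min(880, 75) = 75.

75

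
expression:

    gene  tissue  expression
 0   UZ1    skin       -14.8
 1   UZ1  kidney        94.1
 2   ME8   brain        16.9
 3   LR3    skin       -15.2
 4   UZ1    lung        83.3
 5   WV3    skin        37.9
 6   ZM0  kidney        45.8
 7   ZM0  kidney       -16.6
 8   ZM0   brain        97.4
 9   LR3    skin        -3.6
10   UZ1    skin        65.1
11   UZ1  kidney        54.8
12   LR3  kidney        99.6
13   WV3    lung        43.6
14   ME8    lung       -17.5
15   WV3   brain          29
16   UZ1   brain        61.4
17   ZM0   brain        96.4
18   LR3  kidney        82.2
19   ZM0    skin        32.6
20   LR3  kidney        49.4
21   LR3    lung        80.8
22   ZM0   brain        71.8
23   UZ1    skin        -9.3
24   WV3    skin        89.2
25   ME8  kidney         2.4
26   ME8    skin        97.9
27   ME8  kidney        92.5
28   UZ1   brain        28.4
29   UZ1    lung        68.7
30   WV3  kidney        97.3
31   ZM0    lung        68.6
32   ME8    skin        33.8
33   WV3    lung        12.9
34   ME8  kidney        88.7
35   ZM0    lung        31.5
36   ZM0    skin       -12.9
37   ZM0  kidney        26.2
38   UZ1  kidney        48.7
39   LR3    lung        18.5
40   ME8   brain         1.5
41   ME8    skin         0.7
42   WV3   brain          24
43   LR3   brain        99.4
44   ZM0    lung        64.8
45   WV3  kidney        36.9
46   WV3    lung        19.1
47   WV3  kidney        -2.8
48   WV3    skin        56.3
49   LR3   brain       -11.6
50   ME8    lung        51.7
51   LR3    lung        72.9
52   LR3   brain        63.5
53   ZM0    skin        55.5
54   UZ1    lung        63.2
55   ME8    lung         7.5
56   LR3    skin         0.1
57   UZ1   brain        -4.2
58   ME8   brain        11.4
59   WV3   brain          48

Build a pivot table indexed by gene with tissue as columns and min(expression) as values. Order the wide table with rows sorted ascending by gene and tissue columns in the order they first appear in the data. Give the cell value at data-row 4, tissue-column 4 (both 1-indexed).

With rows sorted ascending by gene, row 4 is gene=WV3. tissue columns in first-appearance order: skin, kidney, brain, lung; column 4 is lung.
Long rows with gene=WV3, tissue=lung: min(43.6, 12.9, 19.1) = 12.9.

12.9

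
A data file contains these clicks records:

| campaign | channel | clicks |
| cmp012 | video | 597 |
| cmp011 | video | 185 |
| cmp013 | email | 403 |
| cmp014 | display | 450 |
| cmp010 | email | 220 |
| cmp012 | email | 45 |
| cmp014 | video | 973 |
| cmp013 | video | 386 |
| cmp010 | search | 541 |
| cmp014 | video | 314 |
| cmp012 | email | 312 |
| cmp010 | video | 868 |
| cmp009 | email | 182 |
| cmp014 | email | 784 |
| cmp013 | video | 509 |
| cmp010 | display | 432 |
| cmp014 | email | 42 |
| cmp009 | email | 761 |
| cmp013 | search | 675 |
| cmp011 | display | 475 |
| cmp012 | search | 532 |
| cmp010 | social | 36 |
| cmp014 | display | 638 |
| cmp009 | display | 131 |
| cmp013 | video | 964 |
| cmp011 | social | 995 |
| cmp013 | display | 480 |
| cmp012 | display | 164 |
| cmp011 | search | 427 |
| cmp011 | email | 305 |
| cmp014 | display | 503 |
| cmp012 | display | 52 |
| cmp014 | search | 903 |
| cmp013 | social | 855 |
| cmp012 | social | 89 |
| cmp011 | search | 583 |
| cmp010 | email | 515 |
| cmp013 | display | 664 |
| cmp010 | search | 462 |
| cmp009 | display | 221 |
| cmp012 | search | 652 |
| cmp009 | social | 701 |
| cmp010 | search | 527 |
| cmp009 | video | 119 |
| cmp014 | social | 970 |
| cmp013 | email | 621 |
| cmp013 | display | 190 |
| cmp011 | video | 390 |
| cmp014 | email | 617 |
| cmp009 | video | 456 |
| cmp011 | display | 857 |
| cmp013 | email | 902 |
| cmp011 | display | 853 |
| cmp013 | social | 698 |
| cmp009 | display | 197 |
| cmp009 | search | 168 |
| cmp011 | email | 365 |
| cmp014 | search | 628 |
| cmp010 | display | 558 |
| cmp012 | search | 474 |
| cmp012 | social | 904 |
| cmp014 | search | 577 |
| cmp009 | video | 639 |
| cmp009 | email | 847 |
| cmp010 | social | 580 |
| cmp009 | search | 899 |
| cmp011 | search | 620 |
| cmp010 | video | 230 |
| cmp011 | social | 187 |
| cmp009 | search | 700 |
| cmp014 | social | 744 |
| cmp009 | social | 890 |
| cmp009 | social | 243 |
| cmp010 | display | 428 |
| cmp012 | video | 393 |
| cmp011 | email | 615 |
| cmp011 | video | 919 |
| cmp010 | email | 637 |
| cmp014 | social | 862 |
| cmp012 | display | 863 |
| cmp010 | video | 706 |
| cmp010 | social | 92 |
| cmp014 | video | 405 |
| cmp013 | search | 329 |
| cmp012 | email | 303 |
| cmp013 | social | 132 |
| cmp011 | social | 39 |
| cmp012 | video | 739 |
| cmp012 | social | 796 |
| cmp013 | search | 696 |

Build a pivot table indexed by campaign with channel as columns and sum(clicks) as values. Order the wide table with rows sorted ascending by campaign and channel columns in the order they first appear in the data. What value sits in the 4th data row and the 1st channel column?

1729

With rows sorted ascending by campaign, row 4 is campaign=cmp012. channel columns in first-appearance order: video, email, display, search, social; column 1 is video.
Long rows with campaign=cmp012, channel=video: 597 + 393 + 739 = 1729.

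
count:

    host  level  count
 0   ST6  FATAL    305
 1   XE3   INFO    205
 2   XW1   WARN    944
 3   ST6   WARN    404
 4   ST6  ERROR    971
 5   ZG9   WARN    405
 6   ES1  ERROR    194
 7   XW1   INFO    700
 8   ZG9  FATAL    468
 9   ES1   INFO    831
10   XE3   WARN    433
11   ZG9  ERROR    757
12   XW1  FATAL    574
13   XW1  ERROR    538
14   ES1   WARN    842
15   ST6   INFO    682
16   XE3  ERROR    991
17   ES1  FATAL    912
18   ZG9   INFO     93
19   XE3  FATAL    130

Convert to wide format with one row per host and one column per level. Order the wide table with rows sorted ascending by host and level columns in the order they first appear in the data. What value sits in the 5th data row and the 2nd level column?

93

With rows sorted ascending by host, row 5 is host=ZG9. level columns in first-appearance order: FATAL, INFO, WARN, ERROR; column 2 is INFO.
Long rows with host=ZG9, level=INFO: count = 93.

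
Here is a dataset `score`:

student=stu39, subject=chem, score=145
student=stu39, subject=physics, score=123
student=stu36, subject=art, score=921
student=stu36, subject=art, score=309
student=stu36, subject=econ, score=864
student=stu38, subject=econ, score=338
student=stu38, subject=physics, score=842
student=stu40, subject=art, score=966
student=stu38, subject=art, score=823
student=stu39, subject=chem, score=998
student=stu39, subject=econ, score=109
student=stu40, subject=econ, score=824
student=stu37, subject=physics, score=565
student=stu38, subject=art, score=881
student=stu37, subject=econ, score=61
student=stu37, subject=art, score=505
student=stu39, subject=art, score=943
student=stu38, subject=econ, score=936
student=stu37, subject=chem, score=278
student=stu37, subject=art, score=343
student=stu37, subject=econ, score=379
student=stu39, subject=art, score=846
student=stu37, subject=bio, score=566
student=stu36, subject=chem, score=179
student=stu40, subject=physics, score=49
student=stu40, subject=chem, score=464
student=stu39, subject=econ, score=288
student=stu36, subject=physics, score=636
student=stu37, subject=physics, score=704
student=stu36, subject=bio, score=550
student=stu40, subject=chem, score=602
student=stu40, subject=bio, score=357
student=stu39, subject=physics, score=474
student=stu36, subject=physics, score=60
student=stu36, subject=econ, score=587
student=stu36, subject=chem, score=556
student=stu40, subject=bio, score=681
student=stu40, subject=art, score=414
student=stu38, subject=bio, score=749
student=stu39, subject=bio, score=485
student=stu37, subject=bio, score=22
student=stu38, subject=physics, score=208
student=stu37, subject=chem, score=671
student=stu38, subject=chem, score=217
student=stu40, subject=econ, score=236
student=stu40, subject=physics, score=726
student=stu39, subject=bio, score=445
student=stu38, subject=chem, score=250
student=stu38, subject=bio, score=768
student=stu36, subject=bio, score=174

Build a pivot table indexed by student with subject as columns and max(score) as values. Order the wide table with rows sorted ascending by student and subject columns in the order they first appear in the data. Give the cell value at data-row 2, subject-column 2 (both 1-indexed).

With rows sorted ascending by student, row 2 is student=stu37. subject columns in first-appearance order: chem, physics, art, econ, bio; column 2 is physics.
Long rows with student=stu37, subject=physics: max(565, 704) = 704.

704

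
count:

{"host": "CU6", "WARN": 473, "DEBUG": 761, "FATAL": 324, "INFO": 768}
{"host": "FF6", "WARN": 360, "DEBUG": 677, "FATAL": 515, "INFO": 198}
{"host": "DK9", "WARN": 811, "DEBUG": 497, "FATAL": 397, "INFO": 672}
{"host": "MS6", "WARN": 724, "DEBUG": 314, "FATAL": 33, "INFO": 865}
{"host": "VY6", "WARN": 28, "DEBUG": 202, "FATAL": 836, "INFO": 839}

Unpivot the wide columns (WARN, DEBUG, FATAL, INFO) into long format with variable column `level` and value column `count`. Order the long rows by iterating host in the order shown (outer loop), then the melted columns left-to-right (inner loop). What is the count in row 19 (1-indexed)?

20 rows total (5 × 4). Row 19: index ⌊(19-1)/4⌋ = 4 into host → VY6; (19-1) mod 4 = 2 into the melted columns → FATAL.
So row 19 is (VY6, FATAL, 836); count = 836.

836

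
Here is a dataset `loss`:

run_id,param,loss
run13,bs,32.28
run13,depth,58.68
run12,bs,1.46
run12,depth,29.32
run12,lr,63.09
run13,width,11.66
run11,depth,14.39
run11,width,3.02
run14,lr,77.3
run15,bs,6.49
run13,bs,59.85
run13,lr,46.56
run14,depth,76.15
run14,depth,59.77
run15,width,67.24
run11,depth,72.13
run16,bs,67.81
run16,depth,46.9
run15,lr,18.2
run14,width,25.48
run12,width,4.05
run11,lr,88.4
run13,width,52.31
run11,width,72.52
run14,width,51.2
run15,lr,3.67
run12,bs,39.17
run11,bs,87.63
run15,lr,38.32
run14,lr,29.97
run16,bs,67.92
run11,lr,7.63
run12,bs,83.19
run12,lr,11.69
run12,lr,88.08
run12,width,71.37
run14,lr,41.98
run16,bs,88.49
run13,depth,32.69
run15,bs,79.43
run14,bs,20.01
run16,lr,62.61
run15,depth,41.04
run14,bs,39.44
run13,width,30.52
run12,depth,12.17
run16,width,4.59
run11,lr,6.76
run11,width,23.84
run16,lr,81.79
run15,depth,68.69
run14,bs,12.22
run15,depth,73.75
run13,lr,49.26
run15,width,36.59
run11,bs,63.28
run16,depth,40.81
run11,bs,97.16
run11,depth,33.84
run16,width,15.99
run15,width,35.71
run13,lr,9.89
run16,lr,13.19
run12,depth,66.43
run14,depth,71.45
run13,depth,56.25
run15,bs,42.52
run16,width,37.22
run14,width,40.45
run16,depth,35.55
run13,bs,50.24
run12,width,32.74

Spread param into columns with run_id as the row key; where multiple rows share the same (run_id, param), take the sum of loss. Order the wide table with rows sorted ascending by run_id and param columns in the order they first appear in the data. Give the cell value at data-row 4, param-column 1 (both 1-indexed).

71.67

With rows sorted ascending by run_id, row 4 is run_id=run14. param columns in first-appearance order: bs, depth, lr, width; column 1 is bs.
Long rows with run_id=run14, param=bs: 20.01 + 39.44 + 12.22 = 71.67.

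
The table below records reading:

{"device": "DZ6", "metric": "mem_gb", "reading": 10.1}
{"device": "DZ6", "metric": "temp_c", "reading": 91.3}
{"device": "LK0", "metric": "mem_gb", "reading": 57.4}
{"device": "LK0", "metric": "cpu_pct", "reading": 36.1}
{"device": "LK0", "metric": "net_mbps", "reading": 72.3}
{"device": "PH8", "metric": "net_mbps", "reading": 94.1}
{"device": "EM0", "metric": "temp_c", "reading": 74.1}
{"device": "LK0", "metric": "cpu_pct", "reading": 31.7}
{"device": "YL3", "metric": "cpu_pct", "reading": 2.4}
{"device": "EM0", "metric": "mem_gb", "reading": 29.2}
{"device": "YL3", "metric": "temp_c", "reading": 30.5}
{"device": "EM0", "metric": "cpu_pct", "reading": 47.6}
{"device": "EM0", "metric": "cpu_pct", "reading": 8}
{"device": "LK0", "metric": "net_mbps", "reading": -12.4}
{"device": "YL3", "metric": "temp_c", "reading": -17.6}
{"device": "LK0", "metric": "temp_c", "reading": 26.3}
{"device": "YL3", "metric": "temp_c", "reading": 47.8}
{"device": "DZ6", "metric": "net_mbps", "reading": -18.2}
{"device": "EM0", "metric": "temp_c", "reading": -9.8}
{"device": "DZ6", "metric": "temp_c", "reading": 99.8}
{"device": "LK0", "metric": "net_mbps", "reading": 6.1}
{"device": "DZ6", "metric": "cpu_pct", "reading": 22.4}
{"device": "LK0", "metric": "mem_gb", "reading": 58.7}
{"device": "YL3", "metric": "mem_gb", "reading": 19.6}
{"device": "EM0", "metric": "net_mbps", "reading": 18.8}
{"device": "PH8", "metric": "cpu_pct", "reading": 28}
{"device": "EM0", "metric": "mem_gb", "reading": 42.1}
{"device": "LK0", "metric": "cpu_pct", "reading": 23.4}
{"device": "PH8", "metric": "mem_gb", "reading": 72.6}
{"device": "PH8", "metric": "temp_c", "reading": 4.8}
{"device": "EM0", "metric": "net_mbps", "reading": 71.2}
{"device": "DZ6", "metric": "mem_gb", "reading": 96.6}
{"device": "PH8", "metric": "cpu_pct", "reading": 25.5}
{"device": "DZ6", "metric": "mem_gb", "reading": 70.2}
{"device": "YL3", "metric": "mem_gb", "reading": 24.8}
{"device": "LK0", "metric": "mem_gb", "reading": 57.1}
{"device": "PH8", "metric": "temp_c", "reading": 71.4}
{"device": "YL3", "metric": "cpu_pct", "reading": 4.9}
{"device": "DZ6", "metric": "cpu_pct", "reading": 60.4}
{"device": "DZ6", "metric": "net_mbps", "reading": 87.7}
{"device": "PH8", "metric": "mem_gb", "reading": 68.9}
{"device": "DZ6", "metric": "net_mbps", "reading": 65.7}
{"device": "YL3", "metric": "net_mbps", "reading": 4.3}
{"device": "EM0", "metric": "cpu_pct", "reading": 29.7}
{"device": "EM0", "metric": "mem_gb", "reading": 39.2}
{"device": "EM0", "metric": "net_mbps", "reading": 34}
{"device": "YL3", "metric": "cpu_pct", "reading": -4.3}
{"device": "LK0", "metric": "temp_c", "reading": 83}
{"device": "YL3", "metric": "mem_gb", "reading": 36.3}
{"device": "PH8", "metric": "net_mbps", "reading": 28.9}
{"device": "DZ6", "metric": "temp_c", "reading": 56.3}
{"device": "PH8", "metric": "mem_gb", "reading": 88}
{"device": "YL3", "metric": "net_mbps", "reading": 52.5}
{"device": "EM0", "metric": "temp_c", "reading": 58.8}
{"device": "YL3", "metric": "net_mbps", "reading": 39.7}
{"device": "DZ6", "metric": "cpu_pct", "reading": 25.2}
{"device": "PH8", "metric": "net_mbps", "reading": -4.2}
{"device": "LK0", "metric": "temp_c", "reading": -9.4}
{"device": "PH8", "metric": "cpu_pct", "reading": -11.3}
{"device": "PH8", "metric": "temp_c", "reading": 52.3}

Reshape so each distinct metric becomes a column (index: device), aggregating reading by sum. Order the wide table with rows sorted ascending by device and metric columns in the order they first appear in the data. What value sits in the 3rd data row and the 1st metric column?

173.2

With rows sorted ascending by device, row 3 is device=LK0. metric columns in first-appearance order: mem_gb, temp_c, cpu_pct, net_mbps; column 1 is mem_gb.
Long rows with device=LK0, metric=mem_gb: 57.4 + 58.7 + 57.1 = 173.2.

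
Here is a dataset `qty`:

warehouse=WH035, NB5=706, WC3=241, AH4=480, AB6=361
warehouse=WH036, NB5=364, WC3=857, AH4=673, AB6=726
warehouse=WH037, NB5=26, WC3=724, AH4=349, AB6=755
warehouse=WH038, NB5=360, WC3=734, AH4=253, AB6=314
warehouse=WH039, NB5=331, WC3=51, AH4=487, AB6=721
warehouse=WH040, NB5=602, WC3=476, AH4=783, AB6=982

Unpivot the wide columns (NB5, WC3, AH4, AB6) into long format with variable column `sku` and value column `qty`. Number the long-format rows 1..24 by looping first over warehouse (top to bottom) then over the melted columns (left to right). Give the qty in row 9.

26

24 rows total (6 × 4). Row 9: index ⌊(9-1)/4⌋ = 2 into warehouse → WH037; (9-1) mod 4 = 0 into the melted columns → NB5.
So row 9 is (WH037, NB5, 26); qty = 26.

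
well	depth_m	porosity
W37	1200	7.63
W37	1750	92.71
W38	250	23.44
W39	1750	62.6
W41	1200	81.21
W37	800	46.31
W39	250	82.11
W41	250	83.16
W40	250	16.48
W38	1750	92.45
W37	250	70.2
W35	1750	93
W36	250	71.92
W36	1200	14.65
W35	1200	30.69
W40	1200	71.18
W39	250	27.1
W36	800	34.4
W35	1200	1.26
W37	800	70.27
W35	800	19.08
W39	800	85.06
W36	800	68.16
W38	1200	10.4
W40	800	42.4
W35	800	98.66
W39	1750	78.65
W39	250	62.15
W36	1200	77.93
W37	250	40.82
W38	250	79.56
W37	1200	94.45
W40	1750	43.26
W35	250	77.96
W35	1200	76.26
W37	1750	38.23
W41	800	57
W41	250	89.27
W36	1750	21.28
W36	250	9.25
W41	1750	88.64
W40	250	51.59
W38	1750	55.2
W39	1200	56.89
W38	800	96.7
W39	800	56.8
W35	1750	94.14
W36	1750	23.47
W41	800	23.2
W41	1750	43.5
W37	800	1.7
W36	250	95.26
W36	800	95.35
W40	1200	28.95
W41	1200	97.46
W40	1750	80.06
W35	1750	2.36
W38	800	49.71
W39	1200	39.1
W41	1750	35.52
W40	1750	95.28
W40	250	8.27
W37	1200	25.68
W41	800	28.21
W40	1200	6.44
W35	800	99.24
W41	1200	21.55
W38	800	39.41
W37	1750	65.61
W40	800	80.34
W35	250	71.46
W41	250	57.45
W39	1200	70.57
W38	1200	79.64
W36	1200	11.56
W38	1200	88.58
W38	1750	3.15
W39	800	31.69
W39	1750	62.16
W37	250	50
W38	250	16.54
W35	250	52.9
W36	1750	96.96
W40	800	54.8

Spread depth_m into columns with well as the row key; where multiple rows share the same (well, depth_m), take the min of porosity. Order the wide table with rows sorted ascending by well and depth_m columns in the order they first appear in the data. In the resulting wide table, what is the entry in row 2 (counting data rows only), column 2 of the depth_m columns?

21.28

With rows sorted ascending by well, row 2 is well=W36. depth_m columns in first-appearance order: 1200, 1750, 250, 800; column 2 is 1750.
Long rows with well=W36, depth_m=1750: min(21.28, 23.47, 96.96) = 21.28.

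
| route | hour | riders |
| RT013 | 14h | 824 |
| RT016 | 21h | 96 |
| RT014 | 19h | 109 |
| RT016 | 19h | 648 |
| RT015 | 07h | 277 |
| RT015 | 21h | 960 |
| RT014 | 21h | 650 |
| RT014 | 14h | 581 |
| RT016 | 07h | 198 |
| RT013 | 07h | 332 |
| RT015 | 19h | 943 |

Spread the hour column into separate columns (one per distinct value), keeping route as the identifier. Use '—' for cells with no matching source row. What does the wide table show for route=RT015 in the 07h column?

277

The long row with route=RT015, hour=07h has riders=277.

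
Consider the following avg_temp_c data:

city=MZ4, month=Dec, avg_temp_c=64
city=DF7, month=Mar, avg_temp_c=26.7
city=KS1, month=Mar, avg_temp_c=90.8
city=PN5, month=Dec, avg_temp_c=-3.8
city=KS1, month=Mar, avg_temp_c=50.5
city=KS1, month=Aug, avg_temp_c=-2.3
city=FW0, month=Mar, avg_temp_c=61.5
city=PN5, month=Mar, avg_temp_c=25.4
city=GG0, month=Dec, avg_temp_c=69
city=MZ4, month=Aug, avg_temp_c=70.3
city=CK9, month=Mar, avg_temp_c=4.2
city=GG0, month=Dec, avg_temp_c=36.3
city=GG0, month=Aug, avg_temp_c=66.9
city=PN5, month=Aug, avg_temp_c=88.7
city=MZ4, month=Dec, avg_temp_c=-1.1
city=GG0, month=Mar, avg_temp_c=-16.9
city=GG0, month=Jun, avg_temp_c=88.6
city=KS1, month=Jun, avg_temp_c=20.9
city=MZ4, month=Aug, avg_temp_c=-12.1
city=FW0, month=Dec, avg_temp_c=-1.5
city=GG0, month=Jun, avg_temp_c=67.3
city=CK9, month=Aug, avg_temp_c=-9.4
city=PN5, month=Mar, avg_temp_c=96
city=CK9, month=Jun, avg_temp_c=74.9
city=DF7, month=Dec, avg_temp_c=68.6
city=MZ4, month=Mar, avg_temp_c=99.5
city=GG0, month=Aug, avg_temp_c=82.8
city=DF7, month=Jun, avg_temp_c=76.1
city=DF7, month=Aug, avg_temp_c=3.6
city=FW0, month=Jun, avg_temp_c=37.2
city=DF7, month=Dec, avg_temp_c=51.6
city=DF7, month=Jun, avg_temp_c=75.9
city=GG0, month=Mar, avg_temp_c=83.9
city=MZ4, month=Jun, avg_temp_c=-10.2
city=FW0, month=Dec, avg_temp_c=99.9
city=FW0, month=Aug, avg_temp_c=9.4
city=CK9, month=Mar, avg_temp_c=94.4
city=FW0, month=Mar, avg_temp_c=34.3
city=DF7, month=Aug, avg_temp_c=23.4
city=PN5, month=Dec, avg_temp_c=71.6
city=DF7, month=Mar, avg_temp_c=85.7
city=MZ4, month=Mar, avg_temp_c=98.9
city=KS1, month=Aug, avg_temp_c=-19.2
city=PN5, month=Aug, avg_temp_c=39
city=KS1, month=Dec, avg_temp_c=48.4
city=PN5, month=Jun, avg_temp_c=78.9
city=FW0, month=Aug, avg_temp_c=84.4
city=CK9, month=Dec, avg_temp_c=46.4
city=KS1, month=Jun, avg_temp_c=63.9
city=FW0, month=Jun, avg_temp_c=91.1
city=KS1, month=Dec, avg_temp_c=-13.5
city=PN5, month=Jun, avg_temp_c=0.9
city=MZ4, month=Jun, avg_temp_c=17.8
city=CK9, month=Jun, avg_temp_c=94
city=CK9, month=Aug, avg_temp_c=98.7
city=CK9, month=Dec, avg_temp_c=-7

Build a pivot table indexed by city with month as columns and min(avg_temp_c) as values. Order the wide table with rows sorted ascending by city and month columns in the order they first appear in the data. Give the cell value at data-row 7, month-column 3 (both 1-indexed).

With rows sorted ascending by city, row 7 is city=PN5. month columns in first-appearance order: Dec, Mar, Aug, Jun; column 3 is Aug.
Long rows with city=PN5, month=Aug: min(88.7, 39) = 39.

39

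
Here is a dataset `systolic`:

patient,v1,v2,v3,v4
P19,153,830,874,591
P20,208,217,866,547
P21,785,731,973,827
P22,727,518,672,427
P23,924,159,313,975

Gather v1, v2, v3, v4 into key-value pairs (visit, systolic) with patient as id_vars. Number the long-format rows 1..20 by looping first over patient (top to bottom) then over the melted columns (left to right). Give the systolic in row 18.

159

20 rows total (5 × 4). Row 18: index ⌊(18-1)/4⌋ = 4 into patient → P23; (18-1) mod 4 = 1 into the melted columns → v2.
So row 18 is (P23, v2, 159); systolic = 159.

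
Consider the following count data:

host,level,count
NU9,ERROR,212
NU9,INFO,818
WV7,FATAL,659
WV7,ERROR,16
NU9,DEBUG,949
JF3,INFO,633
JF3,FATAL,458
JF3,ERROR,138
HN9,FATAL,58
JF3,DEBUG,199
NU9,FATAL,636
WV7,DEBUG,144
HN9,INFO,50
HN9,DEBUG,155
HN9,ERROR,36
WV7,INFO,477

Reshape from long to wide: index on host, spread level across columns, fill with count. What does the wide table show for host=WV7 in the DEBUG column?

144

Wide layout: rows indexed by host, columns are the 4 distinct level values (ERROR, INFO, FATAL, DEBUG).
Cell (host=WV7, level=DEBUG) draws from the long row where host=WV7 and level=DEBUG, which has count=144.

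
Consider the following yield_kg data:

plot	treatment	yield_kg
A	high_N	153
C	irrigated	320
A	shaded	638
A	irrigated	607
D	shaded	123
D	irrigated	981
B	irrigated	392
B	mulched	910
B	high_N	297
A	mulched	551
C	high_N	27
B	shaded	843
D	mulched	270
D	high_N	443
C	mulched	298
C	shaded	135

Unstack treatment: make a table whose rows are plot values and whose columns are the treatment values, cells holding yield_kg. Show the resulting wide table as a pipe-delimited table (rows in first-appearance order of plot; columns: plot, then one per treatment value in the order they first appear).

| plot | high_N | irrigated | shaded | mulched |
| A | 153 | 607 | 638 | 551 |
| C | 27 | 320 | 135 | 298 |
| D | 443 | 981 | 123 | 270 |
| B | 297 | 392 | 843 | 910 |

Columns: plot plus the 4 distinct treatment values (high_N, irrigated, shaded, mulched).
For example, row A column high_N takes yield_kg=153 from the long row (A, high_N).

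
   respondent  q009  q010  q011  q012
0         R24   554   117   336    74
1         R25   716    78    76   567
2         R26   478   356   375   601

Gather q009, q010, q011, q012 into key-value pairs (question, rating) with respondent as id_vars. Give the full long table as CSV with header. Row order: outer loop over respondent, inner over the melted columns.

Each (respondent, column) pair becomes one row: 3 × 4 = 12 rows.
For example, (R24, q009) → rating=554.

respondent,question,rating
R24,q009,554
R24,q010,117
R24,q011,336
R24,q012,74
R25,q009,716
R25,q010,78
R25,q011,76
R25,q012,567
R26,q009,478
R26,q010,356
R26,q011,375
R26,q012,601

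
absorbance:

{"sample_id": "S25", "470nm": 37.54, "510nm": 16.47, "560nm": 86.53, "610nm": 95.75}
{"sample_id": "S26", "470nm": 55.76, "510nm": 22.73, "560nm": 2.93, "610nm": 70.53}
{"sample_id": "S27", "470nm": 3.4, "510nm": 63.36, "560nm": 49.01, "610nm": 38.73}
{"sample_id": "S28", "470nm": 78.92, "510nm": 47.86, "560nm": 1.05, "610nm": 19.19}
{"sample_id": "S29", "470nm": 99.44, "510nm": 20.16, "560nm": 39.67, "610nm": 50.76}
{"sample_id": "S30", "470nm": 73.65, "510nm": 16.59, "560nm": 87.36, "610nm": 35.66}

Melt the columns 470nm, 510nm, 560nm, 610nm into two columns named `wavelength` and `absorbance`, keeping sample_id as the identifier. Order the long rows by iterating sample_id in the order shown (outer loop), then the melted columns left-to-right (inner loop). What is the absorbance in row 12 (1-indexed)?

24 rows total (6 × 4). Row 12: index ⌊(12-1)/4⌋ = 2 into sample_id → S27; (12-1) mod 4 = 3 into the melted columns → 610nm.
So row 12 is (S27, 610nm, 38.73); absorbance = 38.73.

38.73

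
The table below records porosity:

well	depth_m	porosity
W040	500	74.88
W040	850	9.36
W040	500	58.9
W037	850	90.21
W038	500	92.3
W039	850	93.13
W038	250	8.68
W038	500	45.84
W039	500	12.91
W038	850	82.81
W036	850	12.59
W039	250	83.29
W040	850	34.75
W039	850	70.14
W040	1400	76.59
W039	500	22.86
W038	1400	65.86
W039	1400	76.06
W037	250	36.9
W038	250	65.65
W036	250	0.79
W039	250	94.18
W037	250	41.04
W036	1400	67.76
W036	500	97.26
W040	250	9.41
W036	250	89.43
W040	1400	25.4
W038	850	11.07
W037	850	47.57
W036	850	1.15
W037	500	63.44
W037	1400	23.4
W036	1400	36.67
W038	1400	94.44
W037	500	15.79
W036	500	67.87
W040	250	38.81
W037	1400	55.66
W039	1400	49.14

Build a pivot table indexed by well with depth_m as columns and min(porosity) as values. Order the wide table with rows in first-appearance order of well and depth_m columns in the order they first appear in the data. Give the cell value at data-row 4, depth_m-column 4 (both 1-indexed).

49.14

With rows in first-appearance order of well, row 4 is well=W039. depth_m columns in first-appearance order: 500, 850, 250, 1400; column 4 is 1400.
Long rows with well=W039, depth_m=1400: min(76.06, 49.14) = 49.14.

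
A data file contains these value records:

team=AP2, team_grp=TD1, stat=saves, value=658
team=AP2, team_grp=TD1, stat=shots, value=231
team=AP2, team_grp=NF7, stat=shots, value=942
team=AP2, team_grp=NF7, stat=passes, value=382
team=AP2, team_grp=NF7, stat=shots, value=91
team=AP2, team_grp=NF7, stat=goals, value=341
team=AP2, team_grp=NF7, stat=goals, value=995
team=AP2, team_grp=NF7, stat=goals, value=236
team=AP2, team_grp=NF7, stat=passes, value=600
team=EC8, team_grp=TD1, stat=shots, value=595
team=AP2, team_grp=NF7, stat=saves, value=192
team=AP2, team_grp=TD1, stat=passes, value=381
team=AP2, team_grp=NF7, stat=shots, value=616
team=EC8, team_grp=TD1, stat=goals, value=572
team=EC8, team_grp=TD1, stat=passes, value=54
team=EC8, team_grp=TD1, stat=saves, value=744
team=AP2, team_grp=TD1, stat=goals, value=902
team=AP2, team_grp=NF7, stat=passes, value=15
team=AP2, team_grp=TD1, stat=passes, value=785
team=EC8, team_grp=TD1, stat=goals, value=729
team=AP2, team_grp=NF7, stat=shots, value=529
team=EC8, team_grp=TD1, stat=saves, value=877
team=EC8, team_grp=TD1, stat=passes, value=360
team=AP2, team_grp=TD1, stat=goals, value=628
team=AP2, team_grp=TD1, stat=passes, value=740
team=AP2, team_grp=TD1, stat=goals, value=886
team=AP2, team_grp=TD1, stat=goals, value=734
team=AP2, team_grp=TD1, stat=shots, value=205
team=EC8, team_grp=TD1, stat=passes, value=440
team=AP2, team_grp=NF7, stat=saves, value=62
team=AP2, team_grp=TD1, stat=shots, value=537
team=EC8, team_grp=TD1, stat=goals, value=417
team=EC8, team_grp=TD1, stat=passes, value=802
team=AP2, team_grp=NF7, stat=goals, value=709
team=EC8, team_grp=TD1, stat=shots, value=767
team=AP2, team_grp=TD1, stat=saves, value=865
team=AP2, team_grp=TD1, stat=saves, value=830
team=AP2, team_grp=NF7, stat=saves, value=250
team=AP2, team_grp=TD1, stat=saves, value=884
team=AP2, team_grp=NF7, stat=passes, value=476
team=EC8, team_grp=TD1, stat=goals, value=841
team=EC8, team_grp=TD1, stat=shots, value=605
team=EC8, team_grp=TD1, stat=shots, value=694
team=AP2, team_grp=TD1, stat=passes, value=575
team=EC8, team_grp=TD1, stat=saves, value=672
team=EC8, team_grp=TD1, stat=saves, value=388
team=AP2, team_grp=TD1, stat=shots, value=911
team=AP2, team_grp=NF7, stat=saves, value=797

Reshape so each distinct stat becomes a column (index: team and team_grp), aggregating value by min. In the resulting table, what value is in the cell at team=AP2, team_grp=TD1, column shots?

205

Rows with team=AP2, team_grp=TD1 and stat=shots: value values are 231, 205, 537, 911.
min(231, 205, 537, 911) = 205.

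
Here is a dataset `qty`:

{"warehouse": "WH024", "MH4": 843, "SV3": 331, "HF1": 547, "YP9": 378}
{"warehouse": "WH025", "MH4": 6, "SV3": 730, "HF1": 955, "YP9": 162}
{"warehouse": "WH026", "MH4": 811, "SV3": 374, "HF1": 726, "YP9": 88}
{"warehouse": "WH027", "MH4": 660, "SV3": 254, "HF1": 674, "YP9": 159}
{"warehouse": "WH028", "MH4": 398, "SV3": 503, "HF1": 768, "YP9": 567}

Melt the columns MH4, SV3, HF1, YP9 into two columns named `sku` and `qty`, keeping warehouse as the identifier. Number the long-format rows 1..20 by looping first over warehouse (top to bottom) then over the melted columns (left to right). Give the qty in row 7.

955

20 rows total (5 × 4). Row 7: index ⌊(7-1)/4⌋ = 1 into warehouse → WH025; (7-1) mod 4 = 2 into the melted columns → HF1.
So row 7 is (WH025, HF1, 955); qty = 955.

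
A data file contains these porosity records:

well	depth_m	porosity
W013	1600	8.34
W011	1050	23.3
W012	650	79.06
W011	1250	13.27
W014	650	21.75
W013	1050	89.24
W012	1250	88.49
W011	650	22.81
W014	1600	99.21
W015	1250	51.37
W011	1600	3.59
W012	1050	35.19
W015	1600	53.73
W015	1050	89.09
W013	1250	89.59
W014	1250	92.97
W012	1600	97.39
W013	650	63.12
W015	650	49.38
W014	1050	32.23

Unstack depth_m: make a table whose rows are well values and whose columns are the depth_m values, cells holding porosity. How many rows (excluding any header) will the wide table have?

5 distinct well values → 5 rows.

5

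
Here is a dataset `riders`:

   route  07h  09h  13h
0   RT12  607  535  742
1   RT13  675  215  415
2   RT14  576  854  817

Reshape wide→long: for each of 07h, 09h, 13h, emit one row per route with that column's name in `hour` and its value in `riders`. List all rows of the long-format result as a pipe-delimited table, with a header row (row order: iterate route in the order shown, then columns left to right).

Each (route, column) pair becomes one row: 3 × 3 = 9 rows.
For example, (RT12, 07h) → riders=607.

| route | hour | riders |
| RT12 | 07h | 607 |
| RT12 | 09h | 535 |
| RT12 | 13h | 742 |
| RT13 | 07h | 675 |
| RT13 | 09h | 215 |
| RT13 | 13h | 415 |
| RT14 | 07h | 576 |
| RT14 | 09h | 854 |
| RT14 | 13h | 817 |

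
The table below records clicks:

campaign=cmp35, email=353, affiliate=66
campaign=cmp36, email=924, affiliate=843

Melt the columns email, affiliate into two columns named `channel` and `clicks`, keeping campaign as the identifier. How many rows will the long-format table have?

2 campaign values × 2 melted columns = 4 rows.

4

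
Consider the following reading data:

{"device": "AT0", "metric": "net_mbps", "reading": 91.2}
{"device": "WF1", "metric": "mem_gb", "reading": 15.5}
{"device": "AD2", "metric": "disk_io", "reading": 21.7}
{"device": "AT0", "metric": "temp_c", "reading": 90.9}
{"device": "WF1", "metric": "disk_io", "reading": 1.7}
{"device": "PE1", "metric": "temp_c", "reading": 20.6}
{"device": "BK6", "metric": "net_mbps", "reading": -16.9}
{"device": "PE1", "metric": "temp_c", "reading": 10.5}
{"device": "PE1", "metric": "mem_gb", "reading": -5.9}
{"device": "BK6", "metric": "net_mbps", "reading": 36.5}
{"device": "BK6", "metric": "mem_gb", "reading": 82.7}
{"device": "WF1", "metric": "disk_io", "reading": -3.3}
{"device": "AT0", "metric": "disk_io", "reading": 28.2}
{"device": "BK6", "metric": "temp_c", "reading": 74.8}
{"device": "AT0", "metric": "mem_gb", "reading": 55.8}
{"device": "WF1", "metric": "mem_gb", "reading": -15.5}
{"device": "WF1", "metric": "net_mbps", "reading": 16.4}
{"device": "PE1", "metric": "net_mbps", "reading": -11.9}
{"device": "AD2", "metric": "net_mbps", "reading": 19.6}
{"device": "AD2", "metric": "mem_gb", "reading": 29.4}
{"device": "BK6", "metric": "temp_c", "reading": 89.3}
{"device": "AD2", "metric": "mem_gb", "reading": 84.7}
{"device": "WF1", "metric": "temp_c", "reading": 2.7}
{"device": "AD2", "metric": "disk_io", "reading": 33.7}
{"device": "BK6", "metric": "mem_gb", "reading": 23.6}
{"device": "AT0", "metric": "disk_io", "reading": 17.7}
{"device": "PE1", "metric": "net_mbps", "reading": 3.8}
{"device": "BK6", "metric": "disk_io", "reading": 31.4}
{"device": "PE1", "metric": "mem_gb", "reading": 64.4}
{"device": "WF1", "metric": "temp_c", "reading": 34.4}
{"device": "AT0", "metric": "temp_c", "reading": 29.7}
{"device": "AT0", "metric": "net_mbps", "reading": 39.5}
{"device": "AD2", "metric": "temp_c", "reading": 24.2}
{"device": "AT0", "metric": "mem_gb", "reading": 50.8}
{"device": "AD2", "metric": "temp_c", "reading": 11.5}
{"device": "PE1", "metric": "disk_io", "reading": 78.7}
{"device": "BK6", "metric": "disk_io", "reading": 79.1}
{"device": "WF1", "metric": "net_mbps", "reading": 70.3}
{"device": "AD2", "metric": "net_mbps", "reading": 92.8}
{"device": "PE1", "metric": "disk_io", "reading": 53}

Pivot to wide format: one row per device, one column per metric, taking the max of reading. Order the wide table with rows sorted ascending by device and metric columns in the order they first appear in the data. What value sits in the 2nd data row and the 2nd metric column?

With rows sorted ascending by device, row 2 is device=AT0. metric columns in first-appearance order: net_mbps, mem_gb, disk_io, temp_c; column 2 is mem_gb.
Long rows with device=AT0, metric=mem_gb: max(55.8, 50.8) = 55.8.

55.8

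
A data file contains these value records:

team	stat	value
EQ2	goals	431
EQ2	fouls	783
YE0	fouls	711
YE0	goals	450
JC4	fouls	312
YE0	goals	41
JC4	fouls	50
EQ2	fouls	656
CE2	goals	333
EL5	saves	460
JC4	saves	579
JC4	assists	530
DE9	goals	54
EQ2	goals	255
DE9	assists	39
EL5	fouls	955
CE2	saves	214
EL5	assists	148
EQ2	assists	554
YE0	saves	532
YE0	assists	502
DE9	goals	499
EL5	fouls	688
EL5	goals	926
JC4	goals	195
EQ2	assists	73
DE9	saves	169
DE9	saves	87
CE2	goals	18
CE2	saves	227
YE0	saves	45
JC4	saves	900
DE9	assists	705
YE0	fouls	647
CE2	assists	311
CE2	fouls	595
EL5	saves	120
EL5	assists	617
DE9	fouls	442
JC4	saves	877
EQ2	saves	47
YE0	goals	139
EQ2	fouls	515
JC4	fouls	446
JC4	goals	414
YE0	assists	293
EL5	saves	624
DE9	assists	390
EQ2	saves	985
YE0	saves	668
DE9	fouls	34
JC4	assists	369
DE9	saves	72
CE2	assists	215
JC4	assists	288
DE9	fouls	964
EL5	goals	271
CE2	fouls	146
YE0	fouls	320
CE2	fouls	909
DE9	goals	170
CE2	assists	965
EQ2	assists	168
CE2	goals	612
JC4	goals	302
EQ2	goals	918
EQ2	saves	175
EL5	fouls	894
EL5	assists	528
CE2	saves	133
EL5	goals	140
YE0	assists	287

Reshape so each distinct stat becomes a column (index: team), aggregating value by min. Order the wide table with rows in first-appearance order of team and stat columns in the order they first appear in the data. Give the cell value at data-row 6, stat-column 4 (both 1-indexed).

With rows in first-appearance order of team, row 6 is team=DE9. stat columns in first-appearance order: goals, fouls, saves, assists; column 4 is assists.
Long rows with team=DE9, stat=assists: min(39, 705, 390) = 39.

39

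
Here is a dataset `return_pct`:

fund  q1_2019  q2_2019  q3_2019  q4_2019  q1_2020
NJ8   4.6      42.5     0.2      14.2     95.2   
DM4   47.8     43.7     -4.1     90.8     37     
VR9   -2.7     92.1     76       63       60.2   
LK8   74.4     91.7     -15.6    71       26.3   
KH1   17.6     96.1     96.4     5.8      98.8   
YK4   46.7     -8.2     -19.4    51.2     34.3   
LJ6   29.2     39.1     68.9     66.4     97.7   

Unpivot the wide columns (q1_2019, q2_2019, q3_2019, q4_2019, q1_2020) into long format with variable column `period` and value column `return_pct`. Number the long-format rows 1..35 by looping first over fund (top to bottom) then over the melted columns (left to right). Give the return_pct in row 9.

90.8

35 rows total (7 × 5). Row 9: index ⌊(9-1)/5⌋ = 1 into fund → DM4; (9-1) mod 5 = 3 into the melted columns → q4_2019.
So row 9 is (DM4, q4_2019, 90.8); return_pct = 90.8.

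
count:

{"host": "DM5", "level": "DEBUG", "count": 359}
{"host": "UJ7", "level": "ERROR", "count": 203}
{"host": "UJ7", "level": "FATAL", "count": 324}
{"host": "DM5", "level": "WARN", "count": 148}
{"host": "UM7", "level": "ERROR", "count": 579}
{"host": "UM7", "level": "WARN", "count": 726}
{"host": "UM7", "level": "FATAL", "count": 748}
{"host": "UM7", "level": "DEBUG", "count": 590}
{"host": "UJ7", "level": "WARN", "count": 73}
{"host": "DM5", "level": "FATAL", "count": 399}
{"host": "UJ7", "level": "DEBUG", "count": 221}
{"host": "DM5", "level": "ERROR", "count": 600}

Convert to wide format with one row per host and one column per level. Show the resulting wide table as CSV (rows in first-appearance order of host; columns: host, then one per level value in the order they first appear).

Columns: host plus the 4 distinct level values (DEBUG, ERROR, FATAL, WARN).
For example, row DM5 column DEBUG takes count=359 from the long row (DM5, DEBUG).

host,DEBUG,ERROR,FATAL,WARN
DM5,359,600,399,148
UJ7,221,203,324,73
UM7,590,579,748,726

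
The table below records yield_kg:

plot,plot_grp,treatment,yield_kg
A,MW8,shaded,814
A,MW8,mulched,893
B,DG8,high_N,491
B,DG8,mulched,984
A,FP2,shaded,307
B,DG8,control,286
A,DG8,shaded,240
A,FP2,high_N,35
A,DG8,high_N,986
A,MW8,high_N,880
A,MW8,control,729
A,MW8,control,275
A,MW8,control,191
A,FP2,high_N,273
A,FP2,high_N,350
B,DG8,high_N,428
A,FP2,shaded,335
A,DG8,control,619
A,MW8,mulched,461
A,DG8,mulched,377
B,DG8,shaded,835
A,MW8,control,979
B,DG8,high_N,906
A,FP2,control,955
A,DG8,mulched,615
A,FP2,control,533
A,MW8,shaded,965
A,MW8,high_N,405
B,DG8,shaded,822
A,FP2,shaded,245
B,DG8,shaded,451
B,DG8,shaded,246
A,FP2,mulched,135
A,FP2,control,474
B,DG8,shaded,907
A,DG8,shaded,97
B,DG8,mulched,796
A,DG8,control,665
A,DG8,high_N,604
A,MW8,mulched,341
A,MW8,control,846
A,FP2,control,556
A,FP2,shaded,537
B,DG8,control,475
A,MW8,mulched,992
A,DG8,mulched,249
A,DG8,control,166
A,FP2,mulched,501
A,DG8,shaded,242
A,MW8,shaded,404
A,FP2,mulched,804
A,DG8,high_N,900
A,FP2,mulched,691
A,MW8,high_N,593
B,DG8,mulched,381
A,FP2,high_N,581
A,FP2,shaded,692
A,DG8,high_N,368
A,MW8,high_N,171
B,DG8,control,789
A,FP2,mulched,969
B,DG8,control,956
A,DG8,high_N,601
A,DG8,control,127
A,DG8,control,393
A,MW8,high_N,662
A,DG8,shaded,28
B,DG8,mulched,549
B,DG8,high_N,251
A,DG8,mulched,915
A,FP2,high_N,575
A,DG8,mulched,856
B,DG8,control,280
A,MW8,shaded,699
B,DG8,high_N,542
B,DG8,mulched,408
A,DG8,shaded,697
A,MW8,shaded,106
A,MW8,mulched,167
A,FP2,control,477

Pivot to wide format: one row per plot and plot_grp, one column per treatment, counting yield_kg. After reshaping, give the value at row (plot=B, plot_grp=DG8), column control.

5

Rows with plot=B, plot_grp=DG8 and treatment=control: yield_kg values are 286, 475, 789, 956, 280.
5 rows match — count = 5.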